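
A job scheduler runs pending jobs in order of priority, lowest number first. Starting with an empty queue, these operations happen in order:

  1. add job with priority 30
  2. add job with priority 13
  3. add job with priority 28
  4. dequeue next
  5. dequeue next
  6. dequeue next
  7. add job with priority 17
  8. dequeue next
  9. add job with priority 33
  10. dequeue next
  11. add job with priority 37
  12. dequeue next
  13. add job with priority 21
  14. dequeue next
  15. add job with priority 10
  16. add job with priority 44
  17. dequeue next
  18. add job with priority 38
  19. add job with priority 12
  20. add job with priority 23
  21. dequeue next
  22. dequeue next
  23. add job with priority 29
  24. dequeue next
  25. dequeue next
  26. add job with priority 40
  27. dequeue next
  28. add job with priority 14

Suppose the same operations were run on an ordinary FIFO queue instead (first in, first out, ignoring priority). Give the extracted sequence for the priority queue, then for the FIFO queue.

priority queue: 13 → 28 → 30 → 17 → 33 → 37 → 21 → 10 → 12 → 23 → 29 → 38 → 40; FIFO queue: [30, 13, 28, 17, 33, 37, 21, 10, 44, 38, 12, 23, 29]

insert 30 → {30}
insert 13 → {13, 30}
insert 28 → {13, 28, 30}
dequeue next → 13; now {28, 30}
dequeue next → 28; now {30}
dequeue next → 30; now {}
insert 17 → {17}
dequeue next → 17; now {}
insert 33 → {33}
dequeue next → 33; now {}
insert 37 → {37}
dequeue next → 37; now {}
insert 21 → {21}
dequeue next → 21; now {}
insert 10 → {10}
insert 44 → {10, 44}
dequeue next → 10; now {44}
insert 38 → {38, 44}
insert 12 → {12, 38, 44}
insert 23 → {12, 23, 38, 44}
dequeue next → 12; now {23, 38, 44}
dequeue next → 23; now {38, 44}
insert 29 → {29, 38, 44}
dequeue next → 29; now {38, 44}
dequeue next → 38; now {44}
insert 40 → {40, 44}
dequeue next → 40; now {44}
insert 14 → {14, 44}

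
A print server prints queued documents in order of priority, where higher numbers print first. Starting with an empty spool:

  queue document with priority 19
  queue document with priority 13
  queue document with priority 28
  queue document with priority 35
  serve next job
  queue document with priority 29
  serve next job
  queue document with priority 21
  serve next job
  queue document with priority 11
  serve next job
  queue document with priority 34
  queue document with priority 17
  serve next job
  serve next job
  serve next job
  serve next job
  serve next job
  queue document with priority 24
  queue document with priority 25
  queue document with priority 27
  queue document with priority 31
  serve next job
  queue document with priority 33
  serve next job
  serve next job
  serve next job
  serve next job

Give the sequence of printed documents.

insert 19 → {19}
insert 13 → {19, 13}
insert 28 → {28, 19, 13}
insert 35 → {35, 28, 19, 13}
serve next job → 35; now {28, 19, 13}
insert 29 → {29, 28, 19, 13}
serve next job → 29; now {28, 19, 13}
insert 21 → {28, 21, 19, 13}
serve next job → 28; now {21, 19, 13}
insert 11 → {21, 19, 13, 11}
serve next job → 21; now {19, 13, 11}
insert 34 → {34, 19, 13, 11}
insert 17 → {34, 19, 17, 13, 11}
serve next job → 34; now {19, 17, 13, 11}
serve next job → 19; now {17, 13, 11}
serve next job → 17; now {13, 11}
serve next job → 13; now {11}
serve next job → 11; now {}
insert 24 → {24}
insert 25 → {25, 24}
insert 27 → {27, 25, 24}
insert 31 → {31, 27, 25, 24}
serve next job → 31; now {27, 25, 24}
insert 33 → {33, 27, 25, 24}
serve next job → 33; now {27, 25, 24}
serve next job → 27; now {25, 24}
serve next job → 25; now {24}
serve next job → 24; now {}

35 → 29 → 28 → 21 → 34 → 19 → 17 → 13 → 11 → 31 → 33 → 27 → 25 → 24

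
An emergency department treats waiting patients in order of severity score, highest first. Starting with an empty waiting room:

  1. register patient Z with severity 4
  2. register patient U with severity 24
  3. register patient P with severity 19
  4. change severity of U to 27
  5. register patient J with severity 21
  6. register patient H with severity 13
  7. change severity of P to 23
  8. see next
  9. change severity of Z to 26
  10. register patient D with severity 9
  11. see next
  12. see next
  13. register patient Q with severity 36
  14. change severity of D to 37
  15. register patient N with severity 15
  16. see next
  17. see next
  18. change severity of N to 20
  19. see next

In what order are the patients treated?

add Z (severity 4) → {Z:4}
add U (severity 24) → {U:24, Z:4}
add P (severity 19) → {U:24, P:19, Z:4}
update U to severity 27 → {U:27, P:19, Z:4}
add J (severity 21) → {U:27, J:21, P:19, Z:4}
add H (severity 13) → {U:27, J:21, P:19, H:13, Z:4}
update P to severity 23 → {U:27, P:23, J:21, H:13, Z:4}
see next → U; now {P:23, J:21, H:13, Z:4}
update Z to severity 26 → {Z:26, P:23, J:21, H:13}
add D (severity 9) → {Z:26, P:23, J:21, H:13, D:9}
see next → Z; now {P:23, J:21, H:13, D:9}
see next → P; now {J:21, H:13, D:9}
add Q (severity 36) → {Q:36, J:21, H:13, D:9}
update D to severity 37 → {D:37, Q:36, J:21, H:13}
add N (severity 15) → {D:37, Q:36, J:21, N:15, H:13}
see next → D; now {Q:36, J:21, N:15, H:13}
see next → Q; now {J:21, N:15, H:13}
update N to severity 20 → {J:21, N:20, H:13}
see next → J; now {N:20, H:13}

U, Z, P, D, Q, J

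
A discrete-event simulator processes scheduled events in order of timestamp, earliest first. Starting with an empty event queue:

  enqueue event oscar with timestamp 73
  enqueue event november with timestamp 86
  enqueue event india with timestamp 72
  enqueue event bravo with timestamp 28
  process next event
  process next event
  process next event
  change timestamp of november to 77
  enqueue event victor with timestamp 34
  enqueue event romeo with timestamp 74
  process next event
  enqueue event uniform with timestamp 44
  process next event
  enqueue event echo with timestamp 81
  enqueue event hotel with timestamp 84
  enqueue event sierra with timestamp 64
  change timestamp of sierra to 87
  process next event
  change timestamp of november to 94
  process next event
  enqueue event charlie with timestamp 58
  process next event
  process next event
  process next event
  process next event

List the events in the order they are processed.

add oscar (timestamp 73) → {oscar:73}
add november (timestamp 86) → {oscar:73, november:86}
add india (timestamp 72) → {india:72, oscar:73, november:86}
add bravo (timestamp 28) → {bravo:28, india:72, oscar:73, november:86}
process next event → bravo; now {india:72, oscar:73, november:86}
process next event → india; now {oscar:73, november:86}
process next event → oscar; now {november:86}
update november to timestamp 77 → {november:77}
add victor (timestamp 34) → {victor:34, november:77}
add romeo (timestamp 74) → {victor:34, romeo:74, november:77}
process next event → victor; now {romeo:74, november:77}
add uniform (timestamp 44) → {uniform:44, romeo:74, november:77}
process next event → uniform; now {romeo:74, november:77}
add echo (timestamp 81) → {romeo:74, november:77, echo:81}
add hotel (timestamp 84) → {romeo:74, november:77, echo:81, hotel:84}
add sierra (timestamp 64) → {sierra:64, romeo:74, november:77, echo:81, hotel:84}
update sierra to timestamp 87 → {romeo:74, november:77, echo:81, hotel:84, sierra:87}
process next event → romeo; now {november:77, echo:81, hotel:84, sierra:87}
update november to timestamp 94 → {echo:81, hotel:84, sierra:87, november:94}
process next event → echo; now {hotel:84, sierra:87, november:94}
add charlie (timestamp 58) → {charlie:58, hotel:84, sierra:87, november:94}
process next event → charlie; now {hotel:84, sierra:87, november:94}
process next event → hotel; now {sierra:87, november:94}
process next event → sierra; now {november:94}
process next event → november; now {}

bravo, india, oscar, victor, uniform, romeo, echo, charlie, hotel, sierra, november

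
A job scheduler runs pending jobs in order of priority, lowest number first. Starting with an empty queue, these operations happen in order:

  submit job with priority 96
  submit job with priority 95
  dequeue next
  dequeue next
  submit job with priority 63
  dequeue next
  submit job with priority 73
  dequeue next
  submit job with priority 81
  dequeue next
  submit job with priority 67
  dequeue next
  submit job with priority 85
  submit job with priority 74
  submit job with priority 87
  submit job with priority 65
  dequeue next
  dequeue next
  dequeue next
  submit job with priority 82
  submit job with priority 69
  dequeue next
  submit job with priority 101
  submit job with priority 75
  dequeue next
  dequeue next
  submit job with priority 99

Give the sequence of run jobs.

insert 96 → {96}
insert 95 → {95, 96}
dequeue next → 95; now {96}
dequeue next → 96; now {}
insert 63 → {63}
dequeue next → 63; now {}
insert 73 → {73}
dequeue next → 73; now {}
insert 81 → {81}
dequeue next → 81; now {}
insert 67 → {67}
dequeue next → 67; now {}
insert 85 → {85}
insert 74 → {74, 85}
insert 87 → {74, 85, 87}
insert 65 → {65, 74, 85, 87}
dequeue next → 65; now {74, 85, 87}
dequeue next → 74; now {85, 87}
dequeue next → 85; now {87}
insert 82 → {82, 87}
insert 69 → {69, 82, 87}
dequeue next → 69; now {82, 87}
insert 101 → {82, 87, 101}
insert 75 → {75, 82, 87, 101}
dequeue next → 75; now {82, 87, 101}
dequeue next → 82; now {87, 101}
insert 99 → {87, 99, 101}

95 → 96 → 63 → 73 → 81 → 67 → 65 → 74 → 85 → 69 → 75 → 82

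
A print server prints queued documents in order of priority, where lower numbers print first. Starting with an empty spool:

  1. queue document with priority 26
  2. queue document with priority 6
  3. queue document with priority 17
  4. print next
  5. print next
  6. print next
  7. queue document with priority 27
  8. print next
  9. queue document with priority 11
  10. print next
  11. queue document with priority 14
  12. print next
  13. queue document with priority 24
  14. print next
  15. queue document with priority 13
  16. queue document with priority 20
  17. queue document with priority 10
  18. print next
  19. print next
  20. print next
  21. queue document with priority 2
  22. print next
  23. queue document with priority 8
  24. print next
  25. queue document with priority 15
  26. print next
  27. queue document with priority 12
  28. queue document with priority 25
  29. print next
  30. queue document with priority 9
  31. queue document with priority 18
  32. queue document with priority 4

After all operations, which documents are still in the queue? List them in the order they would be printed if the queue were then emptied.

4, 9, 18, 25

insert 26 → {26}
insert 6 → {6, 26}
insert 17 → {6, 17, 26}
print next → 6; now {17, 26}
print next → 17; now {26}
print next → 26; now {}
insert 27 → {27}
print next → 27; now {}
insert 11 → {11}
print next → 11; now {}
insert 14 → {14}
print next → 14; now {}
insert 24 → {24}
print next → 24; now {}
insert 13 → {13}
insert 20 → {13, 20}
insert 10 → {10, 13, 20}
print next → 10; now {13, 20}
print next → 13; now {20}
print next → 20; now {}
insert 2 → {2}
print next → 2; now {}
insert 8 → {8}
print next → 8; now {}
insert 15 → {15}
print next → 15; now {}
insert 12 → {12}
insert 25 → {12, 25}
print next → 12; now {25}
insert 9 → {9, 25}
insert 18 → {9, 18, 25}
insert 4 → {4, 9, 18, 25}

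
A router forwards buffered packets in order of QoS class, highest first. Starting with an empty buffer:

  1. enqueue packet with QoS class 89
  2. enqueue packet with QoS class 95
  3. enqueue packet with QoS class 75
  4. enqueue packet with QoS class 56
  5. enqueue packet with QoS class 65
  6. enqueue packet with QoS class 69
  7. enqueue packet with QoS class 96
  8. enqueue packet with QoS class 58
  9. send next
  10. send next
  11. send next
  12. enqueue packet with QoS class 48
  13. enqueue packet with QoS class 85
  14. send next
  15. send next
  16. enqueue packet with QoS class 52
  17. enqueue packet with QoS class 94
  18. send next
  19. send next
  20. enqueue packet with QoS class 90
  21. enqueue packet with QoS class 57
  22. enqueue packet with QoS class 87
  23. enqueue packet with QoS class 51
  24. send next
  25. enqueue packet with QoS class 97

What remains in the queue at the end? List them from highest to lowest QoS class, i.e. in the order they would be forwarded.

[97, 87, 65, 58, 57, 56, 52, 51, 48]

insert 89 → {89}
insert 95 → {95, 89}
insert 75 → {95, 89, 75}
insert 56 → {95, 89, 75, 56}
insert 65 → {95, 89, 75, 65, 56}
insert 69 → {95, 89, 75, 69, 65, 56}
insert 96 → {96, 95, 89, 75, 69, 65, 56}
insert 58 → {96, 95, 89, 75, 69, 65, 58, 56}
send next → 96; now {95, 89, 75, 69, 65, 58, 56}
send next → 95; now {89, 75, 69, 65, 58, 56}
send next → 89; now {75, 69, 65, 58, 56}
insert 48 → {75, 69, 65, 58, 56, 48}
insert 85 → {85, 75, 69, 65, 58, 56, 48}
send next → 85; now {75, 69, 65, 58, 56, 48}
send next → 75; now {69, 65, 58, 56, 48}
insert 52 → {69, 65, 58, 56, 52, 48}
insert 94 → {94, 69, 65, 58, 56, 52, 48}
send next → 94; now {69, 65, 58, 56, 52, 48}
send next → 69; now {65, 58, 56, 52, 48}
insert 90 → {90, 65, 58, 56, 52, 48}
insert 57 → {90, 65, 58, 57, 56, 52, 48}
insert 87 → {90, 87, 65, 58, 57, 56, 52, 48}
insert 51 → {90, 87, 65, 58, 57, 56, 52, 51, 48}
send next → 90; now {87, 65, 58, 57, 56, 52, 51, 48}
insert 97 → {97, 87, 65, 58, 57, 56, 52, 51, 48}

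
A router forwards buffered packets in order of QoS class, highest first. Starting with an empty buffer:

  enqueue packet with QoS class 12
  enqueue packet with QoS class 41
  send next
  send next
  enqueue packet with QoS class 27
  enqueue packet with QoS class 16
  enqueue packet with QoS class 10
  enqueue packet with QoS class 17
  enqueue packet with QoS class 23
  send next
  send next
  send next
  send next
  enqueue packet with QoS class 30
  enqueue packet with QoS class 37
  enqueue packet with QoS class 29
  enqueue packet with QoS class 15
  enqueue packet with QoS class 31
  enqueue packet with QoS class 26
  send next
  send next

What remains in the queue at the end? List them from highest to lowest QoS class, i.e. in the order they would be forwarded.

insert 12 → {12}
insert 41 → {41, 12}
send next → 41; now {12}
send next → 12; now {}
insert 27 → {27}
insert 16 → {27, 16}
insert 10 → {27, 16, 10}
insert 17 → {27, 17, 16, 10}
insert 23 → {27, 23, 17, 16, 10}
send next → 27; now {23, 17, 16, 10}
send next → 23; now {17, 16, 10}
send next → 17; now {16, 10}
send next → 16; now {10}
insert 30 → {30, 10}
insert 37 → {37, 30, 10}
insert 29 → {37, 30, 29, 10}
insert 15 → {37, 30, 29, 15, 10}
insert 31 → {37, 31, 30, 29, 15, 10}
insert 26 → {37, 31, 30, 29, 26, 15, 10}
send next → 37; now {31, 30, 29, 26, 15, 10}
send next → 31; now {30, 29, 26, 15, 10}

[30, 29, 26, 15, 10]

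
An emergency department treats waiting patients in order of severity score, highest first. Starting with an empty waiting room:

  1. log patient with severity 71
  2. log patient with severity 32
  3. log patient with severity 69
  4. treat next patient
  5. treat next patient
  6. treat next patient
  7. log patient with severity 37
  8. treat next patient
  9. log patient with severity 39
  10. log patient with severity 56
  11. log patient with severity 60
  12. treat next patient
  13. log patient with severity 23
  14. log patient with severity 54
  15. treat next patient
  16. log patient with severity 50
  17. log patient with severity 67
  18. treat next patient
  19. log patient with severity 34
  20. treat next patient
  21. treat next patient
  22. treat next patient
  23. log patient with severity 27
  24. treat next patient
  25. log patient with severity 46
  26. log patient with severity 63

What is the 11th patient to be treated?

34

insert 71 → {71}
insert 32 → {71, 32}
insert 69 → {71, 69, 32}
treat next patient → 71; now {69, 32}
treat next patient → 69; now {32}
treat next patient → 32; now {}
insert 37 → {37}
treat next patient → 37; now {}
insert 39 → {39}
insert 56 → {56, 39}
insert 60 → {60, 56, 39}
treat next patient → 60; now {56, 39}
insert 23 → {56, 39, 23}
insert 54 → {56, 54, 39, 23}
treat next patient → 56; now {54, 39, 23}
insert 50 → {54, 50, 39, 23}
insert 67 → {67, 54, 50, 39, 23}
treat next patient → 67; now {54, 50, 39, 23}
insert 34 → {54, 50, 39, 34, 23}
treat next patient → 54; now {50, 39, 34, 23}
treat next patient → 50; now {39, 34, 23}
treat next patient → 39; now {34, 23}
insert 27 → {34, 27, 23}
treat next patient → 34; now {27, 23}
insert 46 → {46, 27, 23}
insert 63 → {63, 46, 27, 23}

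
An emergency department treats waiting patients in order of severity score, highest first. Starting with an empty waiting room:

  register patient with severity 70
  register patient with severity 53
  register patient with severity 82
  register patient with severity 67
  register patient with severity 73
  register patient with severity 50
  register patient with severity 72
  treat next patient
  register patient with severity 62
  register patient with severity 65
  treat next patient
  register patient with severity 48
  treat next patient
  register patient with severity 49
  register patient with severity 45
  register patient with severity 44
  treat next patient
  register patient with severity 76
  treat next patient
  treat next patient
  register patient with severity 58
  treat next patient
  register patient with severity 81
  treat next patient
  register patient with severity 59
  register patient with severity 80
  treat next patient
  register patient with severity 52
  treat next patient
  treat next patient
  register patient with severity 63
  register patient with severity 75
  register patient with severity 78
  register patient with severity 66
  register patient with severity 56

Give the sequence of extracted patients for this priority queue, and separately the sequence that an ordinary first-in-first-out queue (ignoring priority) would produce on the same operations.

priority queue: 82, 73, 72, 70, 76, 67, 65, 81, 80, 62, 59; FIFO queue: 70 → 53 → 82 → 67 → 73 → 50 → 72 → 62 → 65 → 48 → 49

insert 70 → {70}
insert 53 → {70, 53}
insert 82 → {82, 70, 53}
insert 67 → {82, 70, 67, 53}
insert 73 → {82, 73, 70, 67, 53}
insert 50 → {82, 73, 70, 67, 53, 50}
insert 72 → {82, 73, 72, 70, 67, 53, 50}
treat next patient → 82; now {73, 72, 70, 67, 53, 50}
insert 62 → {73, 72, 70, 67, 62, 53, 50}
insert 65 → {73, 72, 70, 67, 65, 62, 53, 50}
treat next patient → 73; now {72, 70, 67, 65, 62, 53, 50}
insert 48 → {72, 70, 67, 65, 62, 53, 50, 48}
treat next patient → 72; now {70, 67, 65, 62, 53, 50, 48}
insert 49 → {70, 67, 65, 62, 53, 50, 49, 48}
insert 45 → {70, 67, 65, 62, 53, 50, 49, 48, 45}
insert 44 → {70, 67, 65, 62, 53, 50, 49, 48, 45, 44}
treat next patient → 70; now {67, 65, 62, 53, 50, 49, 48, 45, 44}
insert 76 → {76, 67, 65, 62, 53, 50, 49, 48, 45, 44}
treat next patient → 76; now {67, 65, 62, 53, 50, 49, 48, 45, 44}
treat next patient → 67; now {65, 62, 53, 50, 49, 48, 45, 44}
insert 58 → {65, 62, 58, 53, 50, 49, 48, 45, 44}
treat next patient → 65; now {62, 58, 53, 50, 49, 48, 45, 44}
insert 81 → {81, 62, 58, 53, 50, 49, 48, 45, 44}
treat next patient → 81; now {62, 58, 53, 50, 49, 48, 45, 44}
insert 59 → {62, 59, 58, 53, 50, 49, 48, 45, 44}
insert 80 → {80, 62, 59, 58, 53, 50, 49, 48, 45, 44}
treat next patient → 80; now {62, 59, 58, 53, 50, 49, 48, 45, 44}
insert 52 → {62, 59, 58, 53, 52, 50, 49, 48, 45, 44}
treat next patient → 62; now {59, 58, 53, 52, 50, 49, 48, 45, 44}
treat next patient → 59; now {58, 53, 52, 50, 49, 48, 45, 44}
insert 63 → {63, 58, 53, 52, 50, 49, 48, 45, 44}
insert 75 → {75, 63, 58, 53, 52, 50, 49, 48, 45, 44}
insert 78 → {78, 75, 63, 58, 53, 52, 50, 49, 48, 45, 44}
insert 66 → {78, 75, 66, 63, 58, 53, 52, 50, 49, 48, 45, 44}
insert 56 → {78, 75, 66, 63, 58, 56, 53, 52, 50, 49, 48, 45, 44}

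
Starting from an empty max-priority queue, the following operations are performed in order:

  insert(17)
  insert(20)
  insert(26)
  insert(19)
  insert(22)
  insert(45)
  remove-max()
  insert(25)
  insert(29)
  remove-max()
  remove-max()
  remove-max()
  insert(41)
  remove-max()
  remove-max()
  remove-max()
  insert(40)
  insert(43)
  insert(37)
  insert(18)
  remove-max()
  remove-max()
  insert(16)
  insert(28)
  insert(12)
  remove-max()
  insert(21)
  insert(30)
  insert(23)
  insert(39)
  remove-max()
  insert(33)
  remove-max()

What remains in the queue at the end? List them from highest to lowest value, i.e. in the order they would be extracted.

insert 17 → {17}
insert 20 → {20, 17}
insert 26 → {26, 20, 17}
insert 19 → {26, 20, 19, 17}
insert 22 → {26, 22, 20, 19, 17}
insert 45 → {45, 26, 22, 20, 19, 17}
remove-max → 45; now {26, 22, 20, 19, 17}
insert 25 → {26, 25, 22, 20, 19, 17}
insert 29 → {29, 26, 25, 22, 20, 19, 17}
remove-max → 29; now {26, 25, 22, 20, 19, 17}
remove-max → 26; now {25, 22, 20, 19, 17}
remove-max → 25; now {22, 20, 19, 17}
insert 41 → {41, 22, 20, 19, 17}
remove-max → 41; now {22, 20, 19, 17}
remove-max → 22; now {20, 19, 17}
remove-max → 20; now {19, 17}
insert 40 → {40, 19, 17}
insert 43 → {43, 40, 19, 17}
insert 37 → {43, 40, 37, 19, 17}
insert 18 → {43, 40, 37, 19, 18, 17}
remove-max → 43; now {40, 37, 19, 18, 17}
remove-max → 40; now {37, 19, 18, 17}
insert 16 → {37, 19, 18, 17, 16}
insert 28 → {37, 28, 19, 18, 17, 16}
insert 12 → {37, 28, 19, 18, 17, 16, 12}
remove-max → 37; now {28, 19, 18, 17, 16, 12}
insert 21 → {28, 21, 19, 18, 17, 16, 12}
insert 30 → {30, 28, 21, 19, 18, 17, 16, 12}
insert 23 → {30, 28, 23, 21, 19, 18, 17, 16, 12}
insert 39 → {39, 30, 28, 23, 21, 19, 18, 17, 16, 12}
remove-max → 39; now {30, 28, 23, 21, 19, 18, 17, 16, 12}
insert 33 → {33, 30, 28, 23, 21, 19, 18, 17, 16, 12}
remove-max → 33; now {30, 28, 23, 21, 19, 18, 17, 16, 12}

[30, 28, 23, 21, 19, 18, 17, 16, 12]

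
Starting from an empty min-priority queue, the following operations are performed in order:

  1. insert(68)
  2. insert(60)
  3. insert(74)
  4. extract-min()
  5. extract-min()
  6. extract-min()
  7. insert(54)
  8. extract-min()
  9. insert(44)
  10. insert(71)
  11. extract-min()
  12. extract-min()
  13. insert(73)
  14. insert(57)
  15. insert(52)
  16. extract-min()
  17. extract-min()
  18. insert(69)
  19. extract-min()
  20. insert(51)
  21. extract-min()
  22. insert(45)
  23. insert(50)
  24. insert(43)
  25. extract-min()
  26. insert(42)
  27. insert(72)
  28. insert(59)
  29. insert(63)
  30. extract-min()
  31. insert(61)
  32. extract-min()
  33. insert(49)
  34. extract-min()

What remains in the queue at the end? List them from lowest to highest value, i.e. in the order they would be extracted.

50 → 59 → 61 → 63 → 72 → 73

insert 68 → {68}
insert 60 → {60, 68}
insert 74 → {60, 68, 74}
extract-min → 60; now {68, 74}
extract-min → 68; now {74}
extract-min → 74; now {}
insert 54 → {54}
extract-min → 54; now {}
insert 44 → {44}
insert 71 → {44, 71}
extract-min → 44; now {71}
extract-min → 71; now {}
insert 73 → {73}
insert 57 → {57, 73}
insert 52 → {52, 57, 73}
extract-min → 52; now {57, 73}
extract-min → 57; now {73}
insert 69 → {69, 73}
extract-min → 69; now {73}
insert 51 → {51, 73}
extract-min → 51; now {73}
insert 45 → {45, 73}
insert 50 → {45, 50, 73}
insert 43 → {43, 45, 50, 73}
extract-min → 43; now {45, 50, 73}
insert 42 → {42, 45, 50, 73}
insert 72 → {42, 45, 50, 72, 73}
insert 59 → {42, 45, 50, 59, 72, 73}
insert 63 → {42, 45, 50, 59, 63, 72, 73}
extract-min → 42; now {45, 50, 59, 63, 72, 73}
insert 61 → {45, 50, 59, 61, 63, 72, 73}
extract-min → 45; now {50, 59, 61, 63, 72, 73}
insert 49 → {49, 50, 59, 61, 63, 72, 73}
extract-min → 49; now {50, 59, 61, 63, 72, 73}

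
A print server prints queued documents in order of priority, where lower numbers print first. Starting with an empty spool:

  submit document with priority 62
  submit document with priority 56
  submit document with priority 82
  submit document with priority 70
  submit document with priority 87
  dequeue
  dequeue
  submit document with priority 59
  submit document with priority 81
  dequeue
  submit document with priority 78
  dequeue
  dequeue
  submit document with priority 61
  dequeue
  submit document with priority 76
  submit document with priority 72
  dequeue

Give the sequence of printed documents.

56, 62, 59, 70, 78, 61, 72

insert 62 → {62}
insert 56 → {56, 62}
insert 82 → {56, 62, 82}
insert 70 → {56, 62, 70, 82}
insert 87 → {56, 62, 70, 82, 87}
dequeue → 56; now {62, 70, 82, 87}
dequeue → 62; now {70, 82, 87}
insert 59 → {59, 70, 82, 87}
insert 81 → {59, 70, 81, 82, 87}
dequeue → 59; now {70, 81, 82, 87}
insert 78 → {70, 78, 81, 82, 87}
dequeue → 70; now {78, 81, 82, 87}
dequeue → 78; now {81, 82, 87}
insert 61 → {61, 81, 82, 87}
dequeue → 61; now {81, 82, 87}
insert 76 → {76, 81, 82, 87}
insert 72 → {72, 76, 81, 82, 87}
dequeue → 72; now {76, 81, 82, 87}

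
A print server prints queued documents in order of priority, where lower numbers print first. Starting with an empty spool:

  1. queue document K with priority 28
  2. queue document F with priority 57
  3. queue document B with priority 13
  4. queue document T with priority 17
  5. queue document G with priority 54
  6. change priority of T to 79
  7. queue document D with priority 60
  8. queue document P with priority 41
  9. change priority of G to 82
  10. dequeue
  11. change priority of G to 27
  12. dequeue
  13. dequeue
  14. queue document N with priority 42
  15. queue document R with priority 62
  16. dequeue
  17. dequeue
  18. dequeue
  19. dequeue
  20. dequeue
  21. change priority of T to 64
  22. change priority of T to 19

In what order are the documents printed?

B, G, K, P, N, F, D, R

add K (priority 28) → {K:28}
add F (priority 57) → {K:28, F:57}
add B (priority 13) → {B:13, K:28, F:57}
add T (priority 17) → {B:13, T:17, K:28, F:57}
add G (priority 54) → {B:13, T:17, K:28, G:54, F:57}
update T to priority 79 → {B:13, K:28, G:54, F:57, T:79}
add D (priority 60) → {B:13, K:28, G:54, F:57, D:60, T:79}
add P (priority 41) → {B:13, K:28, P:41, G:54, F:57, D:60, T:79}
update G to priority 82 → {B:13, K:28, P:41, F:57, D:60, T:79, G:82}
dequeue → B; now {K:28, P:41, F:57, D:60, T:79, G:82}
update G to priority 27 → {G:27, K:28, P:41, F:57, D:60, T:79}
dequeue → G; now {K:28, P:41, F:57, D:60, T:79}
dequeue → K; now {P:41, F:57, D:60, T:79}
add N (priority 42) → {P:41, N:42, F:57, D:60, T:79}
add R (priority 62) → {P:41, N:42, F:57, D:60, R:62, T:79}
dequeue → P; now {N:42, F:57, D:60, R:62, T:79}
dequeue → N; now {F:57, D:60, R:62, T:79}
dequeue → F; now {D:60, R:62, T:79}
dequeue → D; now {R:62, T:79}
dequeue → R; now {T:79}
update T to priority 64 → {T:64}
update T to priority 19 → {T:19}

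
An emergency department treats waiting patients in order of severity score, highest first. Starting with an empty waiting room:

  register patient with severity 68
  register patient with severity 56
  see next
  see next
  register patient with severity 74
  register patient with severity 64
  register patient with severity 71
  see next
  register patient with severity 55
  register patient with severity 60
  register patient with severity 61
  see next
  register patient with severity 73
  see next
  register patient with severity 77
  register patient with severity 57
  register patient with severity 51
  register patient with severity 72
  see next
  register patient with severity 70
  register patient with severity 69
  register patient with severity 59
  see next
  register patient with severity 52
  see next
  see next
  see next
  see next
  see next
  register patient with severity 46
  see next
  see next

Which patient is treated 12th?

60

insert 68 → {68}
insert 56 → {68, 56}
see next → 68; now {56}
see next → 56; now {}
insert 74 → {74}
insert 64 → {74, 64}
insert 71 → {74, 71, 64}
see next → 74; now {71, 64}
insert 55 → {71, 64, 55}
insert 60 → {71, 64, 60, 55}
insert 61 → {71, 64, 61, 60, 55}
see next → 71; now {64, 61, 60, 55}
insert 73 → {73, 64, 61, 60, 55}
see next → 73; now {64, 61, 60, 55}
insert 77 → {77, 64, 61, 60, 55}
insert 57 → {77, 64, 61, 60, 57, 55}
insert 51 → {77, 64, 61, 60, 57, 55, 51}
insert 72 → {77, 72, 64, 61, 60, 57, 55, 51}
see next → 77; now {72, 64, 61, 60, 57, 55, 51}
insert 70 → {72, 70, 64, 61, 60, 57, 55, 51}
insert 69 → {72, 70, 69, 64, 61, 60, 57, 55, 51}
insert 59 → {72, 70, 69, 64, 61, 60, 59, 57, 55, 51}
see next → 72; now {70, 69, 64, 61, 60, 59, 57, 55, 51}
insert 52 → {70, 69, 64, 61, 60, 59, 57, 55, 52, 51}
see next → 70; now {69, 64, 61, 60, 59, 57, 55, 52, 51}
see next → 69; now {64, 61, 60, 59, 57, 55, 52, 51}
see next → 64; now {61, 60, 59, 57, 55, 52, 51}
see next → 61; now {60, 59, 57, 55, 52, 51}
see next → 60; now {59, 57, 55, 52, 51}
insert 46 → {59, 57, 55, 52, 51, 46}
see next → 59; now {57, 55, 52, 51, 46}
see next → 57; now {55, 52, 51, 46}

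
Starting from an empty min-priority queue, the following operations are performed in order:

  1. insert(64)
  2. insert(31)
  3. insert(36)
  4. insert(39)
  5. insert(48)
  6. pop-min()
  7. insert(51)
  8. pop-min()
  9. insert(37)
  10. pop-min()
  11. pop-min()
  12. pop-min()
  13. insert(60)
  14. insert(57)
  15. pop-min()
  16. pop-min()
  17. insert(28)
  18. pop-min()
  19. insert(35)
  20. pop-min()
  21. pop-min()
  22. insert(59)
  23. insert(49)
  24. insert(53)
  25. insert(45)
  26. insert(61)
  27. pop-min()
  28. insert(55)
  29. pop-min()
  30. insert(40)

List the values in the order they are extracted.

insert 64 → {64}
insert 31 → {31, 64}
insert 36 → {31, 36, 64}
insert 39 → {31, 36, 39, 64}
insert 48 → {31, 36, 39, 48, 64}
pop-min → 31; now {36, 39, 48, 64}
insert 51 → {36, 39, 48, 51, 64}
pop-min → 36; now {39, 48, 51, 64}
insert 37 → {37, 39, 48, 51, 64}
pop-min → 37; now {39, 48, 51, 64}
pop-min → 39; now {48, 51, 64}
pop-min → 48; now {51, 64}
insert 60 → {51, 60, 64}
insert 57 → {51, 57, 60, 64}
pop-min → 51; now {57, 60, 64}
pop-min → 57; now {60, 64}
insert 28 → {28, 60, 64}
pop-min → 28; now {60, 64}
insert 35 → {35, 60, 64}
pop-min → 35; now {60, 64}
pop-min → 60; now {64}
insert 59 → {59, 64}
insert 49 → {49, 59, 64}
insert 53 → {49, 53, 59, 64}
insert 45 → {45, 49, 53, 59, 64}
insert 61 → {45, 49, 53, 59, 61, 64}
pop-min → 45; now {49, 53, 59, 61, 64}
insert 55 → {49, 53, 55, 59, 61, 64}
pop-min → 49; now {53, 55, 59, 61, 64}
insert 40 → {40, 53, 55, 59, 61, 64}

31, 36, 37, 39, 48, 51, 57, 28, 35, 60, 45, 49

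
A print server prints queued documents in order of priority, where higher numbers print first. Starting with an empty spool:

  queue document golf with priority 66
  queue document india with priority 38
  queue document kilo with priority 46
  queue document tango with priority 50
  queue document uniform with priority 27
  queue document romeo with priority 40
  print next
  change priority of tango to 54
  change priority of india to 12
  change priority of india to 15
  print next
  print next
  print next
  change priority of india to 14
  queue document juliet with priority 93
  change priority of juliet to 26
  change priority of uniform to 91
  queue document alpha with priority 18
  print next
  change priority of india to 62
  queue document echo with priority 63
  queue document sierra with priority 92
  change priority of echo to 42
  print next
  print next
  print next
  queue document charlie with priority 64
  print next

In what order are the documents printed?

add golf (priority 66) → {golf:66}
add india (priority 38) → {golf:66, india:38}
add kilo (priority 46) → {golf:66, kilo:46, india:38}
add tango (priority 50) → {golf:66, tango:50, kilo:46, india:38}
add uniform (priority 27) → {golf:66, tango:50, kilo:46, india:38, uniform:27}
add romeo (priority 40) → {golf:66, tango:50, kilo:46, romeo:40, india:38, uniform:27}
print next → golf; now {tango:50, kilo:46, romeo:40, india:38, uniform:27}
update tango to priority 54 → {tango:54, kilo:46, romeo:40, india:38, uniform:27}
update india to priority 12 → {tango:54, kilo:46, romeo:40, uniform:27, india:12}
update india to priority 15 → {tango:54, kilo:46, romeo:40, uniform:27, india:15}
print next → tango; now {kilo:46, romeo:40, uniform:27, india:15}
print next → kilo; now {romeo:40, uniform:27, india:15}
print next → romeo; now {uniform:27, india:15}
update india to priority 14 → {uniform:27, india:14}
add juliet (priority 93) → {juliet:93, uniform:27, india:14}
update juliet to priority 26 → {uniform:27, juliet:26, india:14}
update uniform to priority 91 → {uniform:91, juliet:26, india:14}
add alpha (priority 18) → {uniform:91, juliet:26, alpha:18, india:14}
print next → uniform; now {juliet:26, alpha:18, india:14}
update india to priority 62 → {india:62, juliet:26, alpha:18}
add echo (priority 63) → {echo:63, india:62, juliet:26, alpha:18}
add sierra (priority 92) → {sierra:92, echo:63, india:62, juliet:26, alpha:18}
update echo to priority 42 → {sierra:92, india:62, echo:42, juliet:26, alpha:18}
print next → sierra; now {india:62, echo:42, juliet:26, alpha:18}
print next → india; now {echo:42, juliet:26, alpha:18}
print next → echo; now {juliet:26, alpha:18}
add charlie (priority 64) → {charlie:64, juliet:26, alpha:18}
print next → charlie; now {juliet:26, alpha:18}

[golf, tango, kilo, romeo, uniform, sierra, india, echo, charlie]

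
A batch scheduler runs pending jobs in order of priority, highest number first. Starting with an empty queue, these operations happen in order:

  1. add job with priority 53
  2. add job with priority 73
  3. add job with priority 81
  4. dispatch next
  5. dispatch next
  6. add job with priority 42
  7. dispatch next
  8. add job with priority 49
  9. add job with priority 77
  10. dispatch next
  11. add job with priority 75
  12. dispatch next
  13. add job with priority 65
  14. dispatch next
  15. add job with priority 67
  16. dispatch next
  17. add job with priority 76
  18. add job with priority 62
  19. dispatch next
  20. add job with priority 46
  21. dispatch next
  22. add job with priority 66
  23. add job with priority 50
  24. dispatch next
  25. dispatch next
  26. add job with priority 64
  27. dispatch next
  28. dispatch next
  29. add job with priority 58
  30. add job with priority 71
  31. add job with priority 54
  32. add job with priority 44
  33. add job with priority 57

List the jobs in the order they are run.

81, 73, 53, 77, 75, 65, 67, 76, 62, 66, 50, 64, 49

insert 53 → {53}
insert 73 → {73, 53}
insert 81 → {81, 73, 53}
dispatch next → 81; now {73, 53}
dispatch next → 73; now {53}
insert 42 → {53, 42}
dispatch next → 53; now {42}
insert 49 → {49, 42}
insert 77 → {77, 49, 42}
dispatch next → 77; now {49, 42}
insert 75 → {75, 49, 42}
dispatch next → 75; now {49, 42}
insert 65 → {65, 49, 42}
dispatch next → 65; now {49, 42}
insert 67 → {67, 49, 42}
dispatch next → 67; now {49, 42}
insert 76 → {76, 49, 42}
insert 62 → {76, 62, 49, 42}
dispatch next → 76; now {62, 49, 42}
insert 46 → {62, 49, 46, 42}
dispatch next → 62; now {49, 46, 42}
insert 66 → {66, 49, 46, 42}
insert 50 → {66, 50, 49, 46, 42}
dispatch next → 66; now {50, 49, 46, 42}
dispatch next → 50; now {49, 46, 42}
insert 64 → {64, 49, 46, 42}
dispatch next → 64; now {49, 46, 42}
dispatch next → 49; now {46, 42}
insert 58 → {58, 46, 42}
insert 71 → {71, 58, 46, 42}
insert 54 → {71, 58, 54, 46, 42}
insert 44 → {71, 58, 54, 46, 44, 42}
insert 57 → {71, 58, 57, 54, 46, 44, 42}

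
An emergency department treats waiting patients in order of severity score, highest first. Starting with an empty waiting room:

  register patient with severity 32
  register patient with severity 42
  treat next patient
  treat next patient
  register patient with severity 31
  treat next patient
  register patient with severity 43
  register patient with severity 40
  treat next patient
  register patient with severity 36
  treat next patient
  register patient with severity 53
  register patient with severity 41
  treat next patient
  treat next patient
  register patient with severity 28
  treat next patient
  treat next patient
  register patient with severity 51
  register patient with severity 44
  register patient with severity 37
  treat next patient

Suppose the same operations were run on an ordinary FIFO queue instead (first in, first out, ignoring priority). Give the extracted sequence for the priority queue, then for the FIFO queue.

insert 32 → {32}
insert 42 → {42, 32}
treat next patient → 42; now {32}
treat next patient → 32; now {}
insert 31 → {31}
treat next patient → 31; now {}
insert 43 → {43}
insert 40 → {43, 40}
treat next patient → 43; now {40}
insert 36 → {40, 36}
treat next patient → 40; now {36}
insert 53 → {53, 36}
insert 41 → {53, 41, 36}
treat next patient → 53; now {41, 36}
treat next patient → 41; now {36}
insert 28 → {36, 28}
treat next patient → 36; now {28}
treat next patient → 28; now {}
insert 51 → {51}
insert 44 → {51, 44}
insert 37 → {51, 44, 37}
treat next patient → 51; now {44, 37}

priority queue: 42, 32, 31, 43, 40, 53, 41, 36, 28, 51; FIFO queue: 32 → 42 → 31 → 43 → 40 → 36 → 53 → 41 → 28 → 51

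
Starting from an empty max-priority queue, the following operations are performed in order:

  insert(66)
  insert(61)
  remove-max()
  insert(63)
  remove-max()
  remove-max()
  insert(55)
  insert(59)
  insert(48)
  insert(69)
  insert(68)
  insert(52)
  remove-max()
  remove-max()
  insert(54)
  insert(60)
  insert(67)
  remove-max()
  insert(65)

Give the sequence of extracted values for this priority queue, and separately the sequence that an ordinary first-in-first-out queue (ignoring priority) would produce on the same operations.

priority queue: 66 → 63 → 61 → 69 → 68 → 67; FIFO queue: 66, 61, 63, 55, 59, 48

insert 66 → {66}
insert 61 → {66, 61}
remove-max → 66; now {61}
insert 63 → {63, 61}
remove-max → 63; now {61}
remove-max → 61; now {}
insert 55 → {55}
insert 59 → {59, 55}
insert 48 → {59, 55, 48}
insert 69 → {69, 59, 55, 48}
insert 68 → {69, 68, 59, 55, 48}
insert 52 → {69, 68, 59, 55, 52, 48}
remove-max → 69; now {68, 59, 55, 52, 48}
remove-max → 68; now {59, 55, 52, 48}
insert 54 → {59, 55, 54, 52, 48}
insert 60 → {60, 59, 55, 54, 52, 48}
insert 67 → {67, 60, 59, 55, 54, 52, 48}
remove-max → 67; now {60, 59, 55, 54, 52, 48}
insert 65 → {65, 60, 59, 55, 54, 52, 48}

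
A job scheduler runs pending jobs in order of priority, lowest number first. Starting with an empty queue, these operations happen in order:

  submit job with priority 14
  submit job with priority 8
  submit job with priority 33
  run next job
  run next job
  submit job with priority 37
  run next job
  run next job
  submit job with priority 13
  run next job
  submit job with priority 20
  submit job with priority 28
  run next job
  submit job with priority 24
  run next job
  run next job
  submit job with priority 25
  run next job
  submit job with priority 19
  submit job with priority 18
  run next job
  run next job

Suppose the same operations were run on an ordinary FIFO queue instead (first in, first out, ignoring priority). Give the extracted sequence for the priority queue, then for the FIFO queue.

priority queue: 8, 14, 33, 37, 13, 20, 24, 28, 25, 18, 19; FIFO queue: 14, 8, 33, 37, 13, 20, 28, 24, 25, 19, 18

insert 14 → {14}
insert 8 → {8, 14}
insert 33 → {8, 14, 33}
run next job → 8; now {14, 33}
run next job → 14; now {33}
insert 37 → {33, 37}
run next job → 33; now {37}
run next job → 37; now {}
insert 13 → {13}
run next job → 13; now {}
insert 20 → {20}
insert 28 → {20, 28}
run next job → 20; now {28}
insert 24 → {24, 28}
run next job → 24; now {28}
run next job → 28; now {}
insert 25 → {25}
run next job → 25; now {}
insert 19 → {19}
insert 18 → {18, 19}
run next job → 18; now {19}
run next job → 19; now {}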